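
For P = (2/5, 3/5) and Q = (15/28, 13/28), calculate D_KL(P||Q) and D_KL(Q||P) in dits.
D_KL(P||Q) = 0.0161, D_KL(Q||P) = 0.0163

KL divergence is not symmetric: D_KL(P||Q) ≠ D_KL(Q||P) in general.

D_KL(P||Q) = 0.0161 dits
D_KL(Q||P) = 0.0163 dits

No, they are not equal!

This asymmetry is why KL divergence is not a true distance metric.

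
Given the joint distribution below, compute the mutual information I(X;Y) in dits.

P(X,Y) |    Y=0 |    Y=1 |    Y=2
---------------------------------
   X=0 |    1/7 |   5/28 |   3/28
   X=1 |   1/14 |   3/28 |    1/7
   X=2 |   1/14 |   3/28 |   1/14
0.0075 dits

Mutual information: I(X;Y) = H(X) + H(Y) - H(X,Y)

Marginals:
P(X) = (3/7, 9/28, 1/4), H(X) = 0.4667 dits
P(Y) = (2/7, 11/28, 9/28), H(Y) = 0.4733 dits

Joint entropy: H(X,Y) = 0.9325 dits

I(X;Y) = 0.4667 + 0.4733 - 0.9325 = 0.0075 dits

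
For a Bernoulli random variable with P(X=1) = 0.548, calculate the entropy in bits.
0.9933 bits

The binary entropy function is:
H(p) = -p log(p) - (1-p) log(1-p)

H(0.548) = -0.548 × log_2(0.548) - 0.452 × log_2(0.452)
H(0.548) = 0.9933 bits

Note: Binary entropy is maximized at p=0.5 (H=1 bit) and minimized at p=0 or p=1 (H=0).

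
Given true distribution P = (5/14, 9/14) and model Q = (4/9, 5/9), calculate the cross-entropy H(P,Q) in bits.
0.9630 bits

Cross-entropy: H(P,Q) = -Σ p(x) log q(x)

Alternatively: H(P,Q) = H(P) + D_KL(P||Q)
H(P) = 0.9403 bits
D_KL(P||Q) = 0.0227 bits

H(P,Q) = 0.9403 + 0.0227 = 0.9630 bits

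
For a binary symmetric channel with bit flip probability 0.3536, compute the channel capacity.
0.0628 bits

For a binary symmetric channel (BSC) with error probability p:
Capacity C = 1 - H(p) bits per symbol

where H(p) = -p log₂(p) - (1-p) log₂(1-p) is the binary entropy function.

H(0.3536) = 0.9372 bits
C = 1 - 0.9372 = 0.0628 bits per symbol

This means we can reliably transmit up to 0.0628 bits of information per channel use.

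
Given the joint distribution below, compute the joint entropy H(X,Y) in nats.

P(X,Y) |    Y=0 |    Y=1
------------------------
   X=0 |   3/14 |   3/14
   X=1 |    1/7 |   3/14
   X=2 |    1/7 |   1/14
1.7348 nats

Joint entropy is H(X,Y) = -Σ_{x,y} p(x,y) log p(x,y).

Summing over all non-zero entries:
H(X,Y) = -[3/14·log_e(3/14) + 3/14·log_e(3/14) + 1/7·log_e(1/7) + 3/14·log_e(3/14) + 1/7·log_e(1/7) + 1/14·log_e(1/14)]
H(X,Y) = 1.7348 nats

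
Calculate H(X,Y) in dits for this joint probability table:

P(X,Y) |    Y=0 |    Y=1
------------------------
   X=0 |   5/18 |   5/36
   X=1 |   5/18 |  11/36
0.5855 dits

Joint entropy is H(X,Y) = -Σ_{x,y} p(x,y) log p(x,y).

Summing over all non-zero entries:
H(X,Y) = -[5/18·log_10(5/18) + 5/36·log_10(5/36) + 5/18·log_10(5/18) + 11/36·log_10(11/36)]
H(X,Y) = 0.5855 dits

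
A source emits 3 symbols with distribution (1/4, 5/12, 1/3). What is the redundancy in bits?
0.0304 bits

Redundancy measures how far a source is from maximum entropy:
R = H_max - H(X)

Maximum entropy for 3 symbols: H_max = log_2(3) = 1.5850 bits
Actual entropy: H(X) = 1.5546 bits
Redundancy: R = 1.5850 - 1.5546 = 0.0304 bits

This redundancy represents potential for compression: the source could be compressed by 0.0304 bits per symbol.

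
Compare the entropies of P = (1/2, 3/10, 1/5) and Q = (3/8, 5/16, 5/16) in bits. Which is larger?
Q

Computing entropies in bits:
H(P) = 1.4855
H(Q) = 1.5794

Distribution Q has higher entropy.

Intuition: The distribution closer to uniform (more spread out) has higher entropy.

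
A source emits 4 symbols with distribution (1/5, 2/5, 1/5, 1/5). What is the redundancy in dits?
0.0235 dits

Redundancy measures how far a source is from maximum entropy:
R = H_max - H(X)

Maximum entropy for 4 symbols: H_max = log_10(4) = 0.6021 dits
Actual entropy: H(X) = 0.5786 dits
Redundancy: R = 0.6021 - 0.5786 = 0.0235 dits

This redundancy represents potential for compression: the source could be compressed by 0.0235 dits per symbol.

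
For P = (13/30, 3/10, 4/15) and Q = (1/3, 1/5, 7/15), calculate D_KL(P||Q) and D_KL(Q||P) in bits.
D_KL(P||Q) = 0.1242, D_KL(Q||P) = 0.1336

KL divergence is not symmetric: D_KL(P||Q) ≠ D_KL(Q||P) in general.

D_KL(P||Q) = 0.1242 bits
D_KL(Q||P) = 0.1336 bits

No, they are not equal!

This asymmetry is why KL divergence is not a true distance metric.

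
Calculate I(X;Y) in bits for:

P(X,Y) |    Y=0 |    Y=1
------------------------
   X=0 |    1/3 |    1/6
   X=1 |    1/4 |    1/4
0.0207 bits

Mutual information: I(X;Y) = H(X) + H(Y) - H(X,Y)

Marginals:
P(X) = (1/2, 1/2), H(X) = 1.0000 bits
P(Y) = (7/12, 5/12), H(Y) = 0.9799 bits

Joint entropy: H(X,Y) = 1.9591 bits

I(X;Y) = 1.0000 + 0.9799 - 1.9591 = 0.0207 bits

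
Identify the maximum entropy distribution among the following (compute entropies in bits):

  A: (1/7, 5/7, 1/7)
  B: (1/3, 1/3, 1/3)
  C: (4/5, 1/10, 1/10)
B

For a discrete distribution over n outcomes, entropy is maximized by the uniform distribution.

Computing entropies:
H(A) = 1.1488 bits
H(B) = 1.5850 bits
H(C) = 0.9219 bits

The uniform distribution (where all probabilities equal 1/3) achieves the maximum entropy of log_2(3) = 1.5850 bits.

Distribution B has the highest entropy.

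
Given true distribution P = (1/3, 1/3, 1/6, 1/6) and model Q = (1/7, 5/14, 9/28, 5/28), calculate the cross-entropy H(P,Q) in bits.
2.1181 bits

Cross-entropy: H(P,Q) = -Σ p(x) log q(x)

Alternatively: H(P,Q) = H(P) + D_KL(P||Q)
H(P) = 1.9183 bits
D_KL(P||Q) = 0.1998 bits

H(P,Q) = 1.9183 + 0.1998 = 2.1181 bits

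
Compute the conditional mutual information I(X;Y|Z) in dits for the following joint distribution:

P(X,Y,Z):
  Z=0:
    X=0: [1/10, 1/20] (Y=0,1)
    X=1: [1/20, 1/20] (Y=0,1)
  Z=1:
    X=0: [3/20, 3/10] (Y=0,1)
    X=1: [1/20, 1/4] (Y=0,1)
0.0073 dits

Conditional mutual information: I(X;Y|Z) = H(X|Z) + H(Y|Z) - H(X,Y|Z)

H(Z) = 0.2442
H(X,Z) = 0.5365 → H(X|Z) = 0.2923
H(Y,Z) = 0.5062 → H(Y|Z) = 0.2620
H(X,Y,Z) = 0.7912 → H(X,Y|Z) = 0.5470

I(X;Y|Z) = 0.2923 + 0.2620 - 0.5470 = 0.0073 dits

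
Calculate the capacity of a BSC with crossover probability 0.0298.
0.8066 bits

For a binary symmetric channel (BSC) with error probability p:
Capacity C = 1 - H(p) bits per symbol

where H(p) = -p log₂(p) - (1-p) log₂(1-p) is the binary entropy function.

H(0.0298) = 0.1934 bits
C = 1 - 0.1934 = 0.8066 bits per symbol

This means we can reliably transmit up to 0.8066 bits of information per channel use.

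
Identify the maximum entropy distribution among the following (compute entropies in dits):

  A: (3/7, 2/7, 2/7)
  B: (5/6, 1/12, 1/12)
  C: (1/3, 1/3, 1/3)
C

For a discrete distribution over n outcomes, entropy is maximized by the uniform distribution.

Computing entropies:
H(A) = 0.4686 dits
H(B) = 0.2458 dits
H(C) = 0.4771 dits

The uniform distribution (where all probabilities equal 1/3) achieves the maximum entropy of log_10(3) = 0.4771 dits.

Distribution C has the highest entropy.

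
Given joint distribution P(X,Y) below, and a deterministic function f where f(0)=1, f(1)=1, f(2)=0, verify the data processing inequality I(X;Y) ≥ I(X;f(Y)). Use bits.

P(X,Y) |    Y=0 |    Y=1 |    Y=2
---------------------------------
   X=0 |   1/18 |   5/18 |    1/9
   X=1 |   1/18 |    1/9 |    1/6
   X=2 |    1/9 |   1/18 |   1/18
I(X;Y) = 0.1335, I(X;f(Y)) = 0.0441, inequality holds: 0.1335 ≥ 0.0441

Data Processing Inequality: For any Markov chain X → Y → Z, we have I(X;Y) ≥ I(X;Z).

Here Z = f(Y) is a deterministic function of Y, forming X → Y → Z.

Original I(X;Y) = 0.1335 bits

After applying f:
P(X,Z) where Z=f(Y):
- P(X,Z=0) = P(X,Y=2)
- P(X,Z=1) = P(X,Y=0) + P(X,Y=1)

I(X;Z) = I(X;f(Y)) = 0.0441 bits

Verification: 0.1335 ≥ 0.0441 ✓

Information cannot be created by processing; the function f can only lose information about X.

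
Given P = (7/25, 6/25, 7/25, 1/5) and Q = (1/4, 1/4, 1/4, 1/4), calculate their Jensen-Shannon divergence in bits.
0.0033 bits

Jensen-Shannon divergence is:
JSD(P||Q) = 0.5 × D_KL(P||M) + 0.5 × D_KL(Q||M)
where M = 0.5 × (P + Q) is the mixture distribution.

M = 0.5 × (7/25, 6/25, 7/25, 1/5) + 0.5 × (1/4, 1/4, 1/4, 1/4) = (0.265, 0.245, 0.265, 9/40)

D_KL(P||M) = 0.0034 bits
D_KL(Q||M) = 0.0033 bits

JSD(P||Q) = 0.5 × 0.0034 + 0.5 × 0.0033 = 0.0033 bits

Unlike KL divergence, JSD is symmetric and bounded: 0 ≤ JSD ≤ log(2).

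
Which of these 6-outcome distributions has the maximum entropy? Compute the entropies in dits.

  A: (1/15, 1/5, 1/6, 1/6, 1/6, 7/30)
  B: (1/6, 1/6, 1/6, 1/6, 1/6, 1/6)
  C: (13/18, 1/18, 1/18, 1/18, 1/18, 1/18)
B

For a discrete distribution over n outcomes, entropy is maximized by the uniform distribution.

Computing entropies:
H(A) = 0.7547 dits
H(B) = 0.7782 dits
H(C) = 0.4508 dits

The uniform distribution (where all probabilities equal 1/6) achieves the maximum entropy of log_10(6) = 0.7782 dits.

Distribution B has the highest entropy.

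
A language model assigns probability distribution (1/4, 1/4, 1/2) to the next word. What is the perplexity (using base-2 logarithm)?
2.8284

Perplexity is 2^H (or exp(H) for natural log).

First, H = -Σ p log p = 1.5000 bits
Perplexity = 2^1.5000 = 2.8284

Interpretation: The model's uncertainty is equivalent to choosing uniformly among 2.8 options.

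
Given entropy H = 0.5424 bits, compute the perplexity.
1.4564

Perplexity is 2^H (or exp(H) for natural log).

H = 0.5424 bits
Perplexity = 2^0.5424 = 1.4564

Interpretation: The model's uncertainty is equivalent to choosing uniformly among 1.5 options.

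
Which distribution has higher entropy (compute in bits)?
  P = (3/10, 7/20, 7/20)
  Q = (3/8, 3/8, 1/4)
P

Computing entropies in bits:
H(P) = 1.5813
H(Q) = 1.5613

Distribution P has higher entropy.

Intuition: The distribution closer to uniform (more spread out) has higher entropy.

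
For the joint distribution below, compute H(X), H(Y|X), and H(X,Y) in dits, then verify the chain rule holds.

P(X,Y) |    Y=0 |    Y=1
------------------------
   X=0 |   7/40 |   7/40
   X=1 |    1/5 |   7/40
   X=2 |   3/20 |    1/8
H(X,Y) = 0.7737, H(X) = 0.4735, H(Y|X) = 0.3002 (all in dits)

Chain rule: H(X,Y) = H(X) + H(Y|X)

Left side — joint entropy directly:
H(X,Y) = -Σ p(x,y) log p(x,y) = 0.7737 dits

Right side — compute H(Y|X) from the conditional distributions:
P(X) = (7/20, 3/8, 11/40), so H(X) = 0.4735 dits
H(Y|X) = Σ_x P(X=x) · H(Y|X=x):
  P(Y|X=0) = (1/2, 1/2), H(Y|X=0) = 0.3010, weight P(X=0) = 7/20
  P(Y|X=1) = (8/15, 7/15), H(Y|X=1) = 0.3001, weight P(X=1) = 3/8
  P(Y|X=2) = (6/11, 5/11), H(Y|X=2) = 0.2992, weight P(X=2) = 11/40
H(Y|X) = 0.3002 dits

H(X) + H(Y|X) = 0.4735 + 0.3002 = 0.7737 dits

Both sides equal 0.7737 dits. ✓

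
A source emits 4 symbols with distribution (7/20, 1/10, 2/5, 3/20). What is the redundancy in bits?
0.1984 bits

Redundancy measures how far a source is from maximum entropy:
R = H_max - H(X)

Maximum entropy for 4 symbols: H_max = log_2(4) = 2.0000 bits
Actual entropy: H(X) = 1.8016 bits
Redundancy: R = 2.0000 - 1.8016 = 0.1984 bits

This redundancy represents potential for compression: the source could be compressed by 0.1984 bits per symbol.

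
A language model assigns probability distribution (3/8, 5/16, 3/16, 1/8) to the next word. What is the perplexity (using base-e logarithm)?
3.6880

Perplexity is e^H (or exp(H) for natural log).

First, H = -Σ p log p = 1.3051 nats
Perplexity = e^1.3051 = 3.6880

Interpretation: The model's uncertainty is equivalent to choosing uniformly among 3.7 options.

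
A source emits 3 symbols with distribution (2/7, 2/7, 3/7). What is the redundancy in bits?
0.0283 bits

Redundancy measures how far a source is from maximum entropy:
R = H_max - H(X)

Maximum entropy for 3 symbols: H_max = log_2(3) = 1.5850 bits
Actual entropy: H(X) = 1.5567 bits
Redundancy: R = 1.5850 - 1.5567 = 0.0283 bits

This redundancy represents potential for compression: the source could be compressed by 0.0283 bits per symbol.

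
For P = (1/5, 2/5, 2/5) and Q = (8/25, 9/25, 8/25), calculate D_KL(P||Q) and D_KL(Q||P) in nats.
D_KL(P||Q) = 0.0374, D_KL(Q||P) = 0.0411

KL divergence is not symmetric: D_KL(P||Q) ≠ D_KL(Q||P) in general.

D_KL(P||Q) = 0.0374 nats
D_KL(Q||P) = 0.0411 nats

No, they are not equal!

This asymmetry is why KL divergence is not a true distance metric.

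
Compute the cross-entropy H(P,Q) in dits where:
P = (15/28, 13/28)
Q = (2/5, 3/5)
0.3162 dits

Cross-entropy: H(P,Q) = -Σ p(x) log q(x)

Alternatively: H(P,Q) = H(P) + D_KL(P||Q)
H(P) = 0.2999 dits
D_KL(P||Q) = 0.0163 dits

H(P,Q) = 0.2999 + 0.0163 = 0.3162 dits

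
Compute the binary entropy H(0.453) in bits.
0.9936 bits

The binary entropy function is:
H(p) = -p log(p) - (1-p) log(1-p)

H(0.453) = -0.453 × log_2(0.453) - 0.547 × log_2(0.547)
H(0.453) = 0.9936 bits

Note: Binary entropy is maximized at p=0.5 (H=1 bit) and minimized at p=0 or p=1 (H=0).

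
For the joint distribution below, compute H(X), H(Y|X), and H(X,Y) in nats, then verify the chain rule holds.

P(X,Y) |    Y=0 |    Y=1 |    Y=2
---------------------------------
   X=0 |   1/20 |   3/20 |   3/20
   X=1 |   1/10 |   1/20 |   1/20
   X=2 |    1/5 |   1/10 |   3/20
H(X,Y) = 2.0855, H(X) = 1.0487, H(Y|X) = 1.0368 (all in nats)

Chain rule: H(X,Y) = H(X) + H(Y|X)

Left side — joint entropy directly:
H(X,Y) = -Σ p(x,y) log p(x,y) = 2.0855 nats

Right side — compute H(Y|X) from the conditional distributions:
P(X) = (7/20, 1/5, 9/20), so H(X) = 1.0487 nats
H(Y|X) = Σ_x P(X=x) · H(Y|X=x):
  P(Y|X=0) = (1/7, 3/7, 3/7), H(Y|X=0) = 1.0042, weight P(X=0) = 7/20
  P(Y|X=1) = (1/2, 1/4, 1/4), H(Y|X=1) = 1.0397, weight P(X=1) = 1/5
  P(Y|X=2) = (4/9, 2/9, 1/3), H(Y|X=2) = 1.0609, weight P(X=2) = 9/20
H(Y|X) = 1.0368 nats

H(X) + H(Y|X) = 1.0487 + 1.0368 = 2.0855 nats

Both sides equal 2.0855 nats. ✓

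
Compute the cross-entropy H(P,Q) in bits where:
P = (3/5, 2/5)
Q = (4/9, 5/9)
1.0412 bits

Cross-entropy: H(P,Q) = -Σ p(x) log q(x)

Alternatively: H(P,Q) = H(P) + D_KL(P||Q)
H(P) = 0.9710 bits
D_KL(P||Q) = 0.0702 bits

H(P,Q) = 0.9710 + 0.0702 = 1.0412 bits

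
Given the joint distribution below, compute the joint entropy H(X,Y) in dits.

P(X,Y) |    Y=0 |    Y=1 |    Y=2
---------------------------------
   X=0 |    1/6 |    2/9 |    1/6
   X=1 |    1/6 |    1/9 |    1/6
0.7700 dits

Joint entropy is H(X,Y) = -Σ_{x,y} p(x,y) log p(x,y).

Summing over all non-zero entries:
H(X,Y) = -[1/6·log_10(1/6) + 2/9·log_10(2/9) + 1/6·log_10(1/6) + 1/6·log_10(1/6) + 1/9·log_10(1/9) + 1/6·log_10(1/6)]
H(X,Y) = 0.7700 dits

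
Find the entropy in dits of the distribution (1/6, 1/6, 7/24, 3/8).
0.5752 dits

Shannon entropy is H(X) = -Σ p(x) log p(x).

For P = (1/6, 1/6, 7/24, 3/8):
H = -1/6 × log_10(1/6) -1/6 × log_10(1/6) -7/24 × log_10(7/24) -3/8 × log_10(3/8)
H = 0.5752 dits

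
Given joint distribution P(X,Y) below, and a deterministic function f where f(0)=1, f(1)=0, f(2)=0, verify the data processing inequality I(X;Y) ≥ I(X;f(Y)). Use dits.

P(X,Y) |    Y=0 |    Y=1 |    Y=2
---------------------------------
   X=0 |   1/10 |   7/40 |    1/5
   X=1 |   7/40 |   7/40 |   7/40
I(X;Y) = 0.0043, I(X;f(Y)) = 0.0041, inequality holds: 0.0043 ≥ 0.0041

Data Processing Inequality: For any Markov chain X → Y → Z, we have I(X;Y) ≥ I(X;Z).

Here Z = f(Y) is a deterministic function of Y, forming X → Y → Z.

Original I(X;Y) = 0.0043 dits

After applying f:
P(X,Z) where Z=f(Y):
- P(X,Z=0) = P(X,Y=1) + P(X,Y=2)
- P(X,Z=1) = P(X,Y=0)

I(X;Z) = I(X;f(Y)) = 0.0041 dits

Verification: 0.0043 ≥ 0.0041 ✓

Information cannot be created by processing; the function f can only lose information about X.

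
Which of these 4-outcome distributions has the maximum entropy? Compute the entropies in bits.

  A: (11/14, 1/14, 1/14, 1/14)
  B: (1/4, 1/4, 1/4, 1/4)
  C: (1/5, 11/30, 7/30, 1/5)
B

For a discrete distribution over n outcomes, entropy is maximized by the uniform distribution.

Computing entropies:
H(A) = 1.0892 bits
H(B) = 2.0000 bits
H(C) = 1.9494 bits

The uniform distribution (where all probabilities equal 1/4) achieves the maximum entropy of log_2(4) = 2.0000 bits.

Distribution B has the highest entropy.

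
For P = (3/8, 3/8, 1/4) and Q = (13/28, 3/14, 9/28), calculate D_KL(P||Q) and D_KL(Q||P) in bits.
D_KL(P||Q) = 0.0966, D_KL(Q||P) = 0.0866

KL divergence is not symmetric: D_KL(P||Q) ≠ D_KL(Q||P) in general.

D_KL(P||Q) = 0.0966 bits
D_KL(Q||P) = 0.0866 bits

No, they are not equal!

This asymmetry is why KL divergence is not a true distance metric.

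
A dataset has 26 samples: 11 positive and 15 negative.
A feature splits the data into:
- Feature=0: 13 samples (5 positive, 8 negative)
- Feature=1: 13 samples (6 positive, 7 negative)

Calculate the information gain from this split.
0.0044 bits

Information Gain = H(Y) - H(Y|Feature)

Before split:
P(positive) = 11/26 = 0.4231
H(Y) = 0.9829 bits

After split:
Feature=0: H = 0.9612 bits (weight = 13/26)
Feature=1: H = 0.9957 bits (weight = 13/26)
H(Y|Feature) = (13/26)×0.9612 + (13/26)×0.9957 = 0.9785 bits

Information Gain = 0.9829 - 0.9785 = 0.0044 bits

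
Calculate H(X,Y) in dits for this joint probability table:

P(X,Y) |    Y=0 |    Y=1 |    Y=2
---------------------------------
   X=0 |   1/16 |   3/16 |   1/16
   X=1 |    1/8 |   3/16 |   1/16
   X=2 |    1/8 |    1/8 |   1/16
0.9123 dits

Joint entropy is H(X,Y) = -Σ_{x,y} p(x,y) log p(x,y).

Summing over all non-zero entries:
H(X,Y) = -[1/16·log_10(1/16) + 3/16·log_10(3/16) + 1/16·log_10(1/16) + 1/8·log_10(1/8) + 3/16·log_10(3/16) + 1/16·log_10(1/16) + 1/8·log_10(1/8) + 1/8·log_10(1/8) + 1/16·log_10(1/16)]
H(X,Y) = 0.9123 dits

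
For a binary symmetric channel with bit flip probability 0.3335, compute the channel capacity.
0.0815 bits

For a binary symmetric channel (BSC) with error probability p:
Capacity C = 1 - H(p) bits per symbol

where H(p) = -p log₂(p) - (1-p) log₂(1-p) is the binary entropy function.

H(0.3335) = 0.9185 bits
C = 1 - 0.9185 = 0.0815 bits per symbol

This means we can reliably transmit up to 0.0815 bits of information per channel use.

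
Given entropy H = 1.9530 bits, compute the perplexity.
3.8718

Perplexity is 2^H (or exp(H) for natural log).

H = 1.9530 bits
Perplexity = 2^1.9530 = 3.8718

Interpretation: The model's uncertainty is equivalent to choosing uniformly among 3.9 options.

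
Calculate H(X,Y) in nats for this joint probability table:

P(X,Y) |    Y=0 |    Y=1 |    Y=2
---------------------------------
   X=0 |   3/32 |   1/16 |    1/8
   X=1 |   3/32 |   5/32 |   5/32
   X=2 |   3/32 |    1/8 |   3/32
2.1609 nats

Joint entropy is H(X,Y) = -Σ_{x,y} p(x,y) log p(x,y).

Summing over all non-zero entries:
H(X,Y) = -[3/32·log_e(3/32) + 1/16·log_e(1/16) + 1/8·log_e(1/8) + 3/32·log_e(3/32) + 5/32·log_e(5/32) + 5/32·log_e(5/32) + 3/32·log_e(3/32) + 1/8·log_e(1/8) + 3/32·log_e(3/32)]
H(X,Y) = 2.1609 nats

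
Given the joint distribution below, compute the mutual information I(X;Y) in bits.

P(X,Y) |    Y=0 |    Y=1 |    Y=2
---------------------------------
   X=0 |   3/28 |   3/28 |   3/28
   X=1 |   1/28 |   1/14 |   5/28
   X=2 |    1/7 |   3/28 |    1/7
0.0583 bits

Mutual information: I(X;Y) = H(X) + H(Y) - H(X,Y)

Marginals:
P(X) = (9/28, 2/7, 11/28), H(X) = 1.5722 bits
P(Y) = (2/7, 2/7, 3/7), H(Y) = 1.5567 bits

Joint entropy: H(X,Y) = 3.0706 bits

I(X;Y) = 1.5722 + 1.5567 - 3.0706 = 0.0583 bits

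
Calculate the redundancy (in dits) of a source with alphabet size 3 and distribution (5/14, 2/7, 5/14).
0.0023 dits

Redundancy measures how far a source is from maximum entropy:
R = H_max - H(X)

Maximum entropy for 3 symbols: H_max = log_10(3) = 0.4771 dits
Actual entropy: H(X) = 0.4748 dits
Redundancy: R = 0.4771 - 0.4748 = 0.0023 dits

This redundancy represents potential for compression: the source could be compressed by 0.0023 dits per symbol.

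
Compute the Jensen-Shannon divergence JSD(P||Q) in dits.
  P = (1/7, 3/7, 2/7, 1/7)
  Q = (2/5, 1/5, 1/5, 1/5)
0.0257 dits

Jensen-Shannon divergence is:
JSD(P||Q) = 0.5 × D_KL(P||M) + 0.5 × D_KL(Q||M)
where M = 0.5 × (P + Q) is the mixture distribution.

M = 0.5 × (1/7, 3/7, 2/7, 1/7) + 0.5 × (2/5, 1/5, 1/5, 1/5) = (0.271429, 11/35, 0.242857, 6/35)

D_KL(P||M) = 0.0268 dits
D_KL(Q||M) = 0.0246 dits

JSD(P||Q) = 0.5 × 0.0268 + 0.5 × 0.0246 = 0.0257 dits

Unlike KL divergence, JSD is symmetric and bounded: 0 ≤ JSD ≤ log(2).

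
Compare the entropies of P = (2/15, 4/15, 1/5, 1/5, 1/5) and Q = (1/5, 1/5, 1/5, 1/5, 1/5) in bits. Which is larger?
Q

Computing entropies in bits:
H(P) = 2.2892
H(Q) = 2.3219

Distribution Q has higher entropy.

Intuition: The distribution closer to uniform (more spread out) has higher entropy.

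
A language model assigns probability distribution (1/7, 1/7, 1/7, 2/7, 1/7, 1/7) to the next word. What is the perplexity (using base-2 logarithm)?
5.7423

Perplexity is 2^H (or exp(H) for natural log).

First, H = -Σ p log p = 2.5216 bits
Perplexity = 2^2.5216 = 5.7423

Interpretation: The model's uncertainty is equivalent to choosing uniformly among 5.7 options.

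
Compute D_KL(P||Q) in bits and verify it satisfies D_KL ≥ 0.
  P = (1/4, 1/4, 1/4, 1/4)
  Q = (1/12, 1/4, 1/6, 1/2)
0.2925 bits

KL divergence satisfies the Gibbs inequality: D_KL(P||Q) ≥ 0 for all distributions P, Q.

D_KL(P||Q) = Σ p(x) log(p(x)/q(x))
Term by term:
  x=0: 1/4 × log_2[(1/4)/(1/12)] = 0.3962
  x=1: 1/4 × log_2[(1/4)/(1/4)] = 0.0000
  x=2: 1/4 × log_2[(1/4)/(1/6)] = 0.1462
  x=3: 1/4 × log_2[(1/4)/(1/2)] = -0.2500
D_KL(P||Q) = 0.2925 bits

D_KL(P||Q) = 0.2925 ≥ 0 ✓

This non-negativity is a fundamental property: relative entropy cannot be negative because it measures how different Q is from P.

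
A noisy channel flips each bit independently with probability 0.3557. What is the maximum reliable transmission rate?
0.0609 bits

For a binary symmetric channel (BSC) with error probability p:
Capacity C = 1 - H(p) bits per symbol

where H(p) = -p log₂(p) - (1-p) log₂(1-p) is the binary entropy function.

H(0.3557) = 0.9391 bits
C = 1 - 0.9391 = 0.0609 bits per symbol

This means we can reliably transmit up to 0.0609 bits of information per channel use.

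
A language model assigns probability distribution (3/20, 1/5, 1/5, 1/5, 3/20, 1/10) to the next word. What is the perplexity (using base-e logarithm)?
5.8419

Perplexity is e^H (or exp(H) for natural log).

First, H = -Σ p log p = 1.7651 nats
Perplexity = e^1.7651 = 5.8419

Interpretation: The model's uncertainty is equivalent to choosing uniformly among 5.8 options.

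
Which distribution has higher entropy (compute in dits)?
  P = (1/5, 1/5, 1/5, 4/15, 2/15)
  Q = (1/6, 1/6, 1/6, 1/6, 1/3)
P

Computing entropies in dits:
H(P) = 0.6891
H(Q) = 0.6778

Distribution P has higher entropy.

Intuition: The distribution closer to uniform (more spread out) has higher entropy.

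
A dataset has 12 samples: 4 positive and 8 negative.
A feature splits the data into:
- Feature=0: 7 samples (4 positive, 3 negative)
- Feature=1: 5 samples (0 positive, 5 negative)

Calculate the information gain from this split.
0.3436 bits

Information Gain = H(Y) - H(Y|Feature)

Before split:
P(positive) = 4/12 = 0.3333
H(Y) = 0.9183 bits

After split:
Feature=0: H = 0.9852 bits (weight = 7/12)
Feature=1: H = 0.0000 bits (weight = 5/12)
H(Y|Feature) = (7/12)×0.9852 + (5/12)×0.0000 = 0.5747 bits

Information Gain = 0.9183 - 0.5747 = 0.3436 bits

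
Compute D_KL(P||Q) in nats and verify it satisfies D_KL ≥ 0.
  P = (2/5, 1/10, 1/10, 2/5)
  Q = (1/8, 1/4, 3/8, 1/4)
0.4295 nats

KL divergence satisfies the Gibbs inequality: D_KL(P||Q) ≥ 0 for all distributions P, Q.

D_KL(P||Q) = Σ p(x) log(p(x)/q(x))
Term by term:
  x=0: 2/5 × log_e[(2/5)/(1/8)] = 0.4653
  x=1: 1/10 × log_e[(1/10)/(1/4)] = -0.0916
  x=2: 1/10 × log_e[(1/10)/(3/8)] = -0.1322
  x=3: 2/5 × log_e[(2/5)/(1/4)] = 0.1880
D_KL(P||Q) = 0.4295 nats

D_KL(P||Q) = 0.4295 ≥ 0 ✓

This non-negativity is a fundamental property: relative entropy cannot be negative because it measures how different Q is from P.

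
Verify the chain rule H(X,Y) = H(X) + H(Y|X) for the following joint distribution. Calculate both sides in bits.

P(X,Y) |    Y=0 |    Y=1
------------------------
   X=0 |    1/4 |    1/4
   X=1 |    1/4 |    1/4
H(X,Y) = 2.0000, H(X) = 1.0000, H(Y|X) = 1.0000 (all in bits)

Chain rule: H(X,Y) = H(X) + H(Y|X)

Left side — joint entropy directly:
H(X,Y) = -Σ p(x,y) log p(x,y) = 2.0000 bits

Right side — compute H(Y|X) from the conditional distributions:
P(X) = (1/2, 1/2), so H(X) = 1.0000 bits
H(Y|X) = Σ_x P(X=x) · H(Y|X=x):
  P(Y|X=0) = (1/2, 1/2), H(Y|X=0) = 1.0000, weight P(X=0) = 1/2
  P(Y|X=1) = (1/2, 1/2), H(Y|X=1) = 1.0000, weight P(X=1) = 1/2
H(Y|X) = 1.0000 bits

H(X) + H(Y|X) = 1.0000 + 1.0000 = 2.0000 bits

Both sides equal 2.0000 bits. ✓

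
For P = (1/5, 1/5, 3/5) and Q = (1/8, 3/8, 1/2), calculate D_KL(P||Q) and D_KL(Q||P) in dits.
D_KL(P||Q) = 0.0337, D_KL(Q||P) = 0.0373

KL divergence is not symmetric: D_KL(P||Q) ≠ D_KL(Q||P) in general.

D_KL(P||Q) = 0.0337 dits
D_KL(Q||P) = 0.0373 dits

No, they are not equal!

This asymmetry is why KL divergence is not a true distance metric.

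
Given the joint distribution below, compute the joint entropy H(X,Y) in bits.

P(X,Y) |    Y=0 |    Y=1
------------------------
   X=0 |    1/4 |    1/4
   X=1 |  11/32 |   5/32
1.9480 bits

Joint entropy is H(X,Y) = -Σ_{x,y} p(x,y) log p(x,y).

Summing over all non-zero entries:
H(X,Y) = -[1/4·log_2(1/4) + 1/4·log_2(1/4) + 11/32·log_2(11/32) + 5/32·log_2(5/32)]
H(X,Y) = 1.9480 bits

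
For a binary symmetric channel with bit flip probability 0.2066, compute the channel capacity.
0.2651 bits

For a binary symmetric channel (BSC) with error probability p:
Capacity C = 1 - H(p) bits per symbol

where H(p) = -p log₂(p) - (1-p) log₂(1-p) is the binary entropy function.

H(0.2066) = 0.7349 bits
C = 1 - 0.7349 = 0.2651 bits per symbol

This means we can reliably transmit up to 0.2651 bits of information per channel use.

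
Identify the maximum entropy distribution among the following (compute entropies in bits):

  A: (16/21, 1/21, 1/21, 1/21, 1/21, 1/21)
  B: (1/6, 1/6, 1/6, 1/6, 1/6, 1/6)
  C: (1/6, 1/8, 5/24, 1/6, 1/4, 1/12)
B

For a discrete distribution over n outcomes, entropy is maximized by the uniform distribution.

Computing entropies:
H(A) = 1.3447 bits
H(B) = 2.5850 bits
H(C) = 2.5069 bits

The uniform distribution (where all probabilities equal 1/6) achieves the maximum entropy of log_2(6) = 2.5850 bits.

Distribution B has the highest entropy.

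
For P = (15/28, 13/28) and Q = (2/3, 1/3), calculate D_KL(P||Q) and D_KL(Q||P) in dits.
D_KL(P||Q) = 0.0159, D_KL(Q||P) = 0.0153

KL divergence is not symmetric: D_KL(P||Q) ≠ D_KL(Q||P) in general.

D_KL(P||Q) = 0.0159 dits
D_KL(Q||P) = 0.0153 dits

No, they are not equal!

This asymmetry is why KL divergence is not a true distance metric.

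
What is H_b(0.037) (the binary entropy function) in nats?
0.1583 nats

The binary entropy function is:
H(p) = -p log(p) - (1-p) log(1-p)

H(0.037) = -0.037 × log_e(0.037) - 0.963 × log_e(0.963)
H(0.037) = 0.1583 nats

Note: Binary entropy is maximized at p=0.5 (H=1 bit) and minimized at p=0 or p=1 (H=0).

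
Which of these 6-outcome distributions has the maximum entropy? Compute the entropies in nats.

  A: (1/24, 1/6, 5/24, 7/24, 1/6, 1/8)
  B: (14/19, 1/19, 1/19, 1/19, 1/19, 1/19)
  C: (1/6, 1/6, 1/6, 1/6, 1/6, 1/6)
C

For a discrete distribution over n outcomes, entropy is maximized by the uniform distribution.

Computing entropies:
H(A) = 1.6758 nats
H(B) = 0.9999 nats
H(C) = 1.7918 nats

The uniform distribution (where all probabilities equal 1/6) achieves the maximum entropy of log_e(6) = 1.7918 nats.

Distribution C has the highest entropy.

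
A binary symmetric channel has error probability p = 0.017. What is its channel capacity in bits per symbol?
0.8758 bits

For a binary symmetric channel (BSC) with error probability p:
Capacity C = 1 - H(p) bits per symbol

where H(p) = -p log₂(p) - (1-p) log₂(1-p) is the binary entropy function.

H(0.017) = 0.1242 bits
C = 1 - 0.1242 = 0.8758 bits per symbol

This means we can reliably transmit up to 0.8758 bits of information per channel use.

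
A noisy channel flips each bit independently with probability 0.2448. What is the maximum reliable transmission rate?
0.1971 bits

For a binary symmetric channel (BSC) with error probability p:
Capacity C = 1 - H(p) bits per symbol

where H(p) = -p log₂(p) - (1-p) log₂(1-p) is the binary entropy function.

H(0.2448) = 0.8029 bits
C = 1 - 0.8029 = 0.1971 bits per symbol

This means we can reliably transmit up to 0.1971 bits of information per channel use.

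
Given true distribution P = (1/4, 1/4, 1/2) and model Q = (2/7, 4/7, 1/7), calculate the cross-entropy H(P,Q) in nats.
1.4260 nats

Cross-entropy: H(P,Q) = -Σ p(x) log q(x)

Alternatively: H(P,Q) = H(P) + D_KL(P||Q)
H(P) = 1.0397 nats
D_KL(P||Q) = 0.3863 nats

H(P,Q) = 1.0397 + 0.3863 = 1.4260 nats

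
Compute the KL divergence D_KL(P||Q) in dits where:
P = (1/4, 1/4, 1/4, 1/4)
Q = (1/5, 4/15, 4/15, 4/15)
0.0032 dits

KL divergence: D_KL(P||Q) = Σ p(x) log(p(x)/q(x))

Computing term by term:
  x=0: 1/4 × log_10[(1/4)/(1/5)] = 1/4 × 0.0969 = 0.0242
  x=1: 1/4 × log_10[(1/4)/(4/15)] = 1/4 × -0.0280 = -0.0070
  x=2: 1/4 × log_10[(1/4)/(4/15)] = 1/4 × -0.0280 = -0.0070
  x=3: 1/4 × log_10[(1/4)/(4/15)] = 1/4 × -0.0280 = -0.0070

D_KL(P||Q) = 0.0032 dits

Note: KL divergence is always non-negative and equals 0 iff P = Q.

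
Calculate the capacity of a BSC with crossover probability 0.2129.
0.2530 bits

For a binary symmetric channel (BSC) with error probability p:
Capacity C = 1 - H(p) bits per symbol

where H(p) = -p log₂(p) - (1-p) log₂(1-p) is the binary entropy function.

H(0.2129) = 0.7470 bits
C = 1 - 0.7470 = 0.2530 bits per symbol

This means we can reliably transmit up to 0.2530 bits of information per channel use.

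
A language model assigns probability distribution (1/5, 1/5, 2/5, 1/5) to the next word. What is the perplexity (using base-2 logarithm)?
3.7893

Perplexity is 2^H (or exp(H) for natural log).

First, H = -Σ p log p = 1.9219 bits
Perplexity = 2^1.9219 = 3.7893

Interpretation: The model's uncertainty is equivalent to choosing uniformly among 3.8 options.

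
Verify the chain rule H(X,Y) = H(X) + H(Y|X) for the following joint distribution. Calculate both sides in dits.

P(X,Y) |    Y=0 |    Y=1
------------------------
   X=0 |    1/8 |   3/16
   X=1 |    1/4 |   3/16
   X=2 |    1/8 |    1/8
H(X,Y) = 0.7618, H(X) = 0.4654, H(Y|X) = 0.2964 (all in dits)

Chain rule: H(X,Y) = H(X) + H(Y|X)

Left side — joint entropy directly:
H(X,Y) = -Σ p(x,y) log p(x,y) = 0.7618 dits

Right side — compute H(Y|X) from the conditional distributions:
P(X) = (5/16, 7/16, 1/4), so H(X) = 0.4654 dits
H(Y|X) = Σ_x P(X=x) · H(Y|X=x):
  P(Y|X=0) = (2/5, 3/5), H(Y|X=0) = 0.2923, weight P(X=0) = 5/16
  P(Y|X=1) = (4/7, 3/7), H(Y|X=1) = 0.2966, weight P(X=1) = 7/16
  P(Y|X=2) = (1/2, 1/2), H(Y|X=2) = 0.3010, weight P(X=2) = 1/4
H(Y|X) = 0.2964 dits

H(X) + H(Y|X) = 0.4654 + 0.2964 = 0.7618 dits

Both sides equal 0.7618 dits. ✓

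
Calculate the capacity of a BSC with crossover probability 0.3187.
0.0970 bits

For a binary symmetric channel (BSC) with error probability p:
Capacity C = 1 - H(p) bits per symbol

where H(p) = -p log₂(p) - (1-p) log₂(1-p) is the binary entropy function.

H(0.3187) = 0.9030 bits
C = 1 - 0.9030 = 0.0970 bits per symbol

This means we can reliably transmit up to 0.0970 bits of information per channel use.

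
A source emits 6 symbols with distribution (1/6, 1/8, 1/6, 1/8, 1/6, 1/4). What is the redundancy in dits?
0.0128 dits

Redundancy measures how far a source is from maximum entropy:
R = H_max - H(X)

Maximum entropy for 6 symbols: H_max = log_10(6) = 0.7782 dits
Actual entropy: H(X) = 0.7654 dits
Redundancy: R = 0.7782 - 0.7654 = 0.0128 dits

This redundancy represents potential for compression: the source could be compressed by 0.0128 dits per symbol.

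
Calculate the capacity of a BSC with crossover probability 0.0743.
0.6182 bits

For a binary symmetric channel (BSC) with error probability p:
Capacity C = 1 - H(p) bits per symbol

where H(p) = -p log₂(p) - (1-p) log₂(1-p) is the binary entropy function.

H(0.0743) = 0.3818 bits
C = 1 - 0.3818 = 0.6182 bits per symbol

This means we can reliably transmit up to 0.6182 bits of information per channel use.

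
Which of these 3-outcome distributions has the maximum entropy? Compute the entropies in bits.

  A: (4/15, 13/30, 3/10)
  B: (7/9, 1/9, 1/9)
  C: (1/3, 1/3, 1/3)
C

For a discrete distribution over n outcomes, entropy is maximized by the uniform distribution.

Computing entropies:
H(A) = 1.5524 bits
H(B) = 0.9864 bits
H(C) = 1.5850 bits

The uniform distribution (where all probabilities equal 1/3) achieves the maximum entropy of log_2(3) = 1.5850 bits.

Distribution C has the highest entropy.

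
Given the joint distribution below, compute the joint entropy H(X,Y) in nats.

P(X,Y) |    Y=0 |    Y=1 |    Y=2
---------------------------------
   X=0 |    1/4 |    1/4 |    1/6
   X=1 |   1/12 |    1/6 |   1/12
1.7046 nats

Joint entropy is H(X,Y) = -Σ_{x,y} p(x,y) log p(x,y).

Summing over all non-zero entries:
H(X,Y) = -[1/4·log_e(1/4) + 1/4·log_e(1/4) + 1/6·log_e(1/6) + 1/12·log_e(1/12) + 1/6·log_e(1/6) + 1/12·log_e(1/12)]
H(X,Y) = 1.7046 nats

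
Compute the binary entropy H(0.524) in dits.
0.3005 dits

The binary entropy function is:
H(p) = -p log(p) - (1-p) log(1-p)

H(0.524) = -0.524 × log_10(0.524) - 0.476 × log_10(0.476)
H(0.524) = 0.3005 dits

Note: Binary entropy is maximized at p=0.5 (H=1 bit) and minimized at p=0 or p=1 (H=0).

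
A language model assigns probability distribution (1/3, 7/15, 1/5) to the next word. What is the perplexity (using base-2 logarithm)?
2.8399

Perplexity is 2^H (or exp(H) for natural log).

First, H = -Σ p log p = 1.5058 bits
Perplexity = 2^1.5058 = 2.8399

Interpretation: The model's uncertainty is equivalent to choosing uniformly among 2.8 options.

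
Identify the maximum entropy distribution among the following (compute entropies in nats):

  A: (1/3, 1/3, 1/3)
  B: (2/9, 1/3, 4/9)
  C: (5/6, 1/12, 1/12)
A

For a discrete distribution over n outcomes, entropy is maximized by the uniform distribution.

Computing entropies:
H(A) = 1.0986 nats
H(B) = 1.0609 nats
H(C) = 0.5661 nats

The uniform distribution (where all probabilities equal 1/3) achieves the maximum entropy of log_e(3) = 1.0986 nats.

Distribution A has the highest entropy.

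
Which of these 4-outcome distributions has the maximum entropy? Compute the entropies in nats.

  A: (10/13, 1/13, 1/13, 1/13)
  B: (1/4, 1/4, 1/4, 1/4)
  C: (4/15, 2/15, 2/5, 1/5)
B

For a discrete distribution over n outcomes, entropy is maximized by the uniform distribution.

Computing entropies:
H(A) = 0.7937 nats
H(B) = 1.3863 nats
H(C) = 1.3095 nats

The uniform distribution (where all probabilities equal 1/4) achieves the maximum entropy of log_e(4) = 1.3863 nats.

Distribution B has the highest entropy.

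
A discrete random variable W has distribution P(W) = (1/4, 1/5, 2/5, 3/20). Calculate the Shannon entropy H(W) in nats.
1.3195 nats

Shannon entropy is H(X) = -Σ p(x) log p(x).

For P = (1/4, 1/5, 2/5, 3/20):
H = -1/4 × log_e(1/4) -1/5 × log_e(1/5) -2/5 × log_e(2/5) -3/20 × log_e(3/20)
H = 1.3195 nats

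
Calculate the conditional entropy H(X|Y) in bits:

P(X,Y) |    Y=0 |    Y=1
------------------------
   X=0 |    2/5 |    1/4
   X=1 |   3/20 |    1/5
0.9109 bits

Using the chain rule: H(X|Y) = H(X,Y) - H(Y)

First, compute H(X,Y) = 1.9037 bits

Marginal P(Y) = (11/20, 9/20)
H(Y) = 0.9928 bits

H(X|Y) = H(X,Y) - H(Y) = 1.9037 - 0.9928 = 0.9109 bits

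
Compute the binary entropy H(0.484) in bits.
0.9993 bits

The binary entropy function is:
H(p) = -p log(p) - (1-p) log(1-p)

H(0.484) = -0.484 × log_2(0.484) - 0.516 × log_2(0.516)
H(0.484) = 0.9993 bits

Note: Binary entropy is maximized at p=0.5 (H=1 bit) and minimized at p=0 or p=1 (H=0).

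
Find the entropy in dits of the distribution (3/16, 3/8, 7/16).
0.4531 dits

Shannon entropy is H(X) = -Σ p(x) log p(x).

For P = (3/16, 3/8, 7/16):
H = -3/16 × log_10(3/16) -3/8 × log_10(3/8) -7/16 × log_10(7/16)
H = 0.4531 dits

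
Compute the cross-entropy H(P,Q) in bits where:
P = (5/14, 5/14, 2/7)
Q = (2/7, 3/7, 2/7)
1.5984 bits

Cross-entropy: H(P,Q) = -Σ p(x) log q(x)

Alternatively: H(P,Q) = H(P) + D_KL(P||Q)
H(P) = 1.5774 bits
D_KL(P||Q) = 0.0210 bits

H(P,Q) = 1.5774 + 0.0210 = 1.5984 bits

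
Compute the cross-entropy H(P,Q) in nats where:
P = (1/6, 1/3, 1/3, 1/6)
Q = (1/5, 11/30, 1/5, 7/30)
1.3817 nats

Cross-entropy: H(P,Q) = -Σ p(x) log q(x)

Alternatively: H(P,Q) = H(P) + D_KL(P||Q)
H(P) = 1.3297 nats
D_KL(P||Q) = 0.0520 nats

H(P,Q) = 1.3297 + 0.0520 = 1.3817 nats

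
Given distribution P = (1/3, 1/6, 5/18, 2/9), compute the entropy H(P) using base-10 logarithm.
0.5884 dits

Shannon entropy is H(X) = -Σ p(x) log p(x).

For P = (1/3, 1/6, 5/18, 2/9):
H = -1/3 × log_10(1/3) -1/6 × log_10(1/6) -5/18 × log_10(5/18) -2/9 × log_10(2/9)
H = 0.5884 dits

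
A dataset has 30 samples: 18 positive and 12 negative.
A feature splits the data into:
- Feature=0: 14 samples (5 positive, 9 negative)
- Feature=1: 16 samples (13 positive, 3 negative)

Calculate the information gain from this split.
0.1608 bits

Information Gain = H(Y) - H(Y|Feature)

Before split:
P(positive) = 18/30 = 0.6000
H(Y) = 0.9710 bits

After split:
Feature=0: H = 0.9403 bits (weight = 14/30)
Feature=1: H = 0.6962 bits (weight = 16/30)
H(Y|Feature) = (14/30)×0.9403 + (16/30)×0.6962 = 0.8101 bits

Information Gain = 0.9710 - 0.8101 = 0.1608 bits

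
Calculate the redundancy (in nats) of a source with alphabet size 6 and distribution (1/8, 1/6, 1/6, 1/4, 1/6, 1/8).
0.0294 nats

Redundancy measures how far a source is from maximum entropy:
R = H_max - H(X)

Maximum entropy for 6 symbols: H_max = log_e(6) = 1.7918 nats
Actual entropy: H(X) = 1.7623 nats
Redundancy: R = 1.7918 - 1.7623 = 0.0294 nats

This redundancy represents potential for compression: the source could be compressed by 0.0294 nats per symbol.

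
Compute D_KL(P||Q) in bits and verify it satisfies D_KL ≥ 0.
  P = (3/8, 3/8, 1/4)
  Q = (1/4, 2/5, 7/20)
0.0631 bits

KL divergence satisfies the Gibbs inequality: D_KL(P||Q) ≥ 0 for all distributions P, Q.

D_KL(P||Q) = Σ p(x) log(p(x)/q(x))
Term by term:
  x=0: 3/8 × log_2[(3/8)/(1/4)] = 0.2194
  x=1: 3/8 × log_2[(3/8)/(2/5)] = -0.0349
  x=2: 1/4 × log_2[(1/4)/(7/20)] = -0.1214
D_KL(P||Q) = 0.0631 bits

D_KL(P||Q) = 0.0631 ≥ 0 ✓

This non-negativity is a fundamental property: relative entropy cannot be negative because it measures how different Q is from P.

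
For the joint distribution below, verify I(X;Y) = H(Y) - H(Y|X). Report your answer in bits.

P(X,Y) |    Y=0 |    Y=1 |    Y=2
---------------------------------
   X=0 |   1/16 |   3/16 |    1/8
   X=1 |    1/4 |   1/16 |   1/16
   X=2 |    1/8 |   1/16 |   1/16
I(X;Y) = 0.1546 bits

Mutual information has multiple equivalent forms:
- I(X;Y) = H(X) - H(X|Y)
- I(X;Y) = H(Y) - H(Y|X)
- I(X;Y) = H(X) + H(Y) - H(X,Y)

Computing all quantities:
H(X) = 1.5613, H(Y) = 1.5462, H(X,Y) = 2.9528
H(X|Y) = 1.4066, H(Y|X) = 1.3915

Verification:
H(X) - H(X|Y) = 1.5613 - 1.4066 = 0.1546
H(Y) - H(Y|X) = 1.5462 - 1.3915 = 0.1546
H(X) + H(Y) - H(X,Y) = 1.5613 + 1.5462 - 2.9528 = 0.1546

All forms give I(X;Y) = 0.1546 bits. ✓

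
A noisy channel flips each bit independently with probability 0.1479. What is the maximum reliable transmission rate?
0.3954 bits

For a binary symmetric channel (BSC) with error probability p:
Capacity C = 1 - H(p) bits per symbol

where H(p) = -p log₂(p) - (1-p) log₂(1-p) is the binary entropy function.

H(0.1479) = 0.6046 bits
C = 1 - 0.6046 = 0.3954 bits per symbol

This means we can reliably transmit up to 0.3954 bits of information per channel use.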